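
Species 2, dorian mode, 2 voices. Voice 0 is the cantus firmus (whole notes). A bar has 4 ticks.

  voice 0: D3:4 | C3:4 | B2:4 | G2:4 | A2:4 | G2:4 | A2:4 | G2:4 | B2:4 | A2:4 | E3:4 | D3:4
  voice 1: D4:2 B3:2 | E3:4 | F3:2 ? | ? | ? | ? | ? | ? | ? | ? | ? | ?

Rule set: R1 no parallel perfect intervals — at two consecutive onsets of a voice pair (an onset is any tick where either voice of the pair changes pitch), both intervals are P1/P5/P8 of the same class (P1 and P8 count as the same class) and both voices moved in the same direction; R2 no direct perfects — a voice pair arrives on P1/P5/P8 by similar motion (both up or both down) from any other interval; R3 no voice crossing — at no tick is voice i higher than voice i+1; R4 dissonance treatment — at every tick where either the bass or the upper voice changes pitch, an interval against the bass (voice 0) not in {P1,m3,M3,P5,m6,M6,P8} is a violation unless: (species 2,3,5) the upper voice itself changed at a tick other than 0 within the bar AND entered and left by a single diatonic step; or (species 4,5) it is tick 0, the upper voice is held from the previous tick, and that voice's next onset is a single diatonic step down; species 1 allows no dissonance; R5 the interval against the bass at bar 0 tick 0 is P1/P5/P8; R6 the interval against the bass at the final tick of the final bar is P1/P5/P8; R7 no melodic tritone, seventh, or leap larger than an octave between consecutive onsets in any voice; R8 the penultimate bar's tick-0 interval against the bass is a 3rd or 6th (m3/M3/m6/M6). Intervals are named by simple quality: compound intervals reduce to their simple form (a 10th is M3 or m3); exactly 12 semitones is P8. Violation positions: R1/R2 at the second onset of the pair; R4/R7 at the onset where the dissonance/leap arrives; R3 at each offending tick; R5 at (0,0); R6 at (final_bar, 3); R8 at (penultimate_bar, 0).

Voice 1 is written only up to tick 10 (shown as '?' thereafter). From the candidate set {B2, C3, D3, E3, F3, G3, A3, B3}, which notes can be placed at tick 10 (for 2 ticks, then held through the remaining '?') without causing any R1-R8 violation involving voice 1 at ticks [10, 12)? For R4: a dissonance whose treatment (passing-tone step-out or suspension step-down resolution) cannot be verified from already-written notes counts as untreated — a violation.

B2: violates R7
C3: violates R4
D3: legal
E3: violates R4
F3: legal
G3: legal
A3: violates R4
B3: violates R7

{D3, F3, G3}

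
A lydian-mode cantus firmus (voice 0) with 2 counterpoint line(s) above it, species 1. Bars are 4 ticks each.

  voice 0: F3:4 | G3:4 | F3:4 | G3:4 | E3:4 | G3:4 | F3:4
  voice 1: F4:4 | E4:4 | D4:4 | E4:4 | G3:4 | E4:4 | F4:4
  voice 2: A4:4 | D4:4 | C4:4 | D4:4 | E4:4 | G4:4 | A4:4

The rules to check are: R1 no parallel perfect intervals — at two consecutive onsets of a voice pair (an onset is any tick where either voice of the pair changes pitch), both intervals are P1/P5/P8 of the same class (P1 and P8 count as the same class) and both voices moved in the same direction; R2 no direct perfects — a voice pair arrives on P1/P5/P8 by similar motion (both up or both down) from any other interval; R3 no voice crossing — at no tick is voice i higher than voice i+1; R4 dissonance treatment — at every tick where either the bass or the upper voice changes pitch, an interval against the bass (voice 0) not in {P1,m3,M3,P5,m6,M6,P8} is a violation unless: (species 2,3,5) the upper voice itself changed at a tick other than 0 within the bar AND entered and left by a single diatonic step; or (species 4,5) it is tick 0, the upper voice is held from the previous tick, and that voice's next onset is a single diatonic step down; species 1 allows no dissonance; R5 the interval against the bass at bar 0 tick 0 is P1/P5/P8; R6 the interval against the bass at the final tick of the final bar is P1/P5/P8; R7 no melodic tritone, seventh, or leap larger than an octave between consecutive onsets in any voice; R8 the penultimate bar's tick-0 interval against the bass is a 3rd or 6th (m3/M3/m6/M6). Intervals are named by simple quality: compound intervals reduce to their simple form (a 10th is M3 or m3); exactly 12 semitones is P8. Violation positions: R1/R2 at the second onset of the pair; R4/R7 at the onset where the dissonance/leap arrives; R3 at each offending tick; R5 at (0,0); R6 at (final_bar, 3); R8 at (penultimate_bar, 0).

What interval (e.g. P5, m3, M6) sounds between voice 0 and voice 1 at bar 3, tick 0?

M6

voice 0=G3 voice 1=E4 -> M6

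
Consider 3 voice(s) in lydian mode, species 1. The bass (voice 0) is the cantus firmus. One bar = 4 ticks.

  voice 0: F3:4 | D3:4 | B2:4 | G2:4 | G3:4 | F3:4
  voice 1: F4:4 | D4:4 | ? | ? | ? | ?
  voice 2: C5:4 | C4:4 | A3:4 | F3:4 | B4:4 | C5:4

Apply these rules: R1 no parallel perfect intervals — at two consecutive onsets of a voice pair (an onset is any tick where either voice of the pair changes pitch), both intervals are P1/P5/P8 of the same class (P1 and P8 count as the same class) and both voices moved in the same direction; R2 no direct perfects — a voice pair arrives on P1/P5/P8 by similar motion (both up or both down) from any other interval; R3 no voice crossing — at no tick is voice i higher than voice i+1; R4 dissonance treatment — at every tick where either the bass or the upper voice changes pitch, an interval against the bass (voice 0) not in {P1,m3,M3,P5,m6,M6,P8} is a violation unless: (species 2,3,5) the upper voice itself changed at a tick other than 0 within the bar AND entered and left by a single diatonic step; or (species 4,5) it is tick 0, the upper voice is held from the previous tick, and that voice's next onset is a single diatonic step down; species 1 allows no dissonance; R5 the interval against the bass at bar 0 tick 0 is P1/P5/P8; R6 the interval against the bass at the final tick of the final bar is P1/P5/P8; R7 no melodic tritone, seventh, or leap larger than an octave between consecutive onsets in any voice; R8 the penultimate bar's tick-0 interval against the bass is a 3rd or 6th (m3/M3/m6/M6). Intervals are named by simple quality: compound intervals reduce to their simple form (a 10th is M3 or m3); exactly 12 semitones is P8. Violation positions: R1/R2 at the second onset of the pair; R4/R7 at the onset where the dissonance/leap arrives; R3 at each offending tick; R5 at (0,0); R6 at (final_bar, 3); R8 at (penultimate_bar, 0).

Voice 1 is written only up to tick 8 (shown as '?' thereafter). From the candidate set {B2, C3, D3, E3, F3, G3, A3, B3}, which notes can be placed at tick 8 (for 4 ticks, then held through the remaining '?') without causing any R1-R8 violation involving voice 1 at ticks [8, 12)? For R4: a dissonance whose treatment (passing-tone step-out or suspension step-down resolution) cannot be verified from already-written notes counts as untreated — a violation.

B2: violates R1,R7
C3: violates R4,R7
D3: violates R2
E3: violates R4,R7
F3: violates R4
G3: legal
A3: violates R2,R4
B3: violates R1,R3

{G3}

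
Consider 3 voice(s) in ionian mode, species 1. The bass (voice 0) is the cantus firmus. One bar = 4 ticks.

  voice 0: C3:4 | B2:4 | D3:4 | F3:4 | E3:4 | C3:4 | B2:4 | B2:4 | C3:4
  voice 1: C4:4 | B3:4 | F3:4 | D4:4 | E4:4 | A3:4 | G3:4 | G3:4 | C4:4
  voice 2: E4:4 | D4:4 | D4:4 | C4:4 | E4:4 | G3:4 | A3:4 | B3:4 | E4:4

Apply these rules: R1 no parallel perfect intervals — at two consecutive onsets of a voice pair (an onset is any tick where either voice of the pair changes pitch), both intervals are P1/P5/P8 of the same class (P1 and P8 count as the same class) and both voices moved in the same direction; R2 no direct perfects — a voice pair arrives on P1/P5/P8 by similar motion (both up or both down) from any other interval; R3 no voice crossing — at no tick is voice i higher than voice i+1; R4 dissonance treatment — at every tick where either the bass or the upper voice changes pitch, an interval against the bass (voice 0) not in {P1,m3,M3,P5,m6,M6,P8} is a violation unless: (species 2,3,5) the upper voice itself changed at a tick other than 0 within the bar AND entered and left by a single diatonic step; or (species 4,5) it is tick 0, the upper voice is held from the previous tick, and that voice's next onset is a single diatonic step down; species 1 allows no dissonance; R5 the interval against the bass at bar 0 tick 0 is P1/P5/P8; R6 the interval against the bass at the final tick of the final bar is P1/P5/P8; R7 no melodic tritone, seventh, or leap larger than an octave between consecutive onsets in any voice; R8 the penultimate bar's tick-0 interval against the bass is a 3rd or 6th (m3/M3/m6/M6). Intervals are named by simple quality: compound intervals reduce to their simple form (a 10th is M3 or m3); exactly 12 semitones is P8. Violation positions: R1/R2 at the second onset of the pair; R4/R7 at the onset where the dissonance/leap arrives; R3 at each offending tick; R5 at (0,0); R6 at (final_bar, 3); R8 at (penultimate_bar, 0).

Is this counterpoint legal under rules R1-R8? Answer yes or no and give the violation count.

bar 0: v0=C3 v1=C4 v2=E4 (M3)
bar 1: v0=B2 v1=B3 v2=D4 (m3)
bar 2: v0=D3 v1=F3 v2=D4 (P8)
bar 3: v0=F3 v1=D4 v2=C4 (P5)
bar 4: v0=E3 v1=E4 v2=E4 (P8)
bar 5: v0=C3 v1=A3 v2=G3 (P5)
bar 6: v0=B2 v1=G3 v2=A3 (m7)
bar 7: v0=B2 v1=G3 v2=B3 (P8)
bar 8: v0=C3 v1=C4 v2=E4 (M3)
  R5 @ bar0.0: opens on M3
  R1 @ bar1.0: C3/C4 P8 -> B2/B3 P8 similar
  R7 @ bar2.0: B3->F3 leap 6st
  R3 @ bar3.0: D4 above C4
  R3 @ bar3.1: D4 above C4
  R3 @ bar3.2: D4 above C4
  R3 @ bar3.3: D4 above C4
  R2 @ bar4.0: D4/C4 M2 -> E4/E4 P1 similar
  R2 @ bar5.0: E3/E4 P8 -> C3/G3 P5 similar
  R3 @ bar5.0: A3 above G3
  R3 @ bar5.1: A3 above G3
  R3 @ bar5.2: A3 above G3
  R3 @ bar5.3: A3 above G3
  R4 @ bar6.0: B2/A3 m7 untreated
  R8 @ bar7.0: penult P8 not 3rd/6th
  R2 @ bar8.0: B2/G3 m6 -> C3/C4 P8 similar
  R6 @ bar8.3: closes on M3

No (17 violations)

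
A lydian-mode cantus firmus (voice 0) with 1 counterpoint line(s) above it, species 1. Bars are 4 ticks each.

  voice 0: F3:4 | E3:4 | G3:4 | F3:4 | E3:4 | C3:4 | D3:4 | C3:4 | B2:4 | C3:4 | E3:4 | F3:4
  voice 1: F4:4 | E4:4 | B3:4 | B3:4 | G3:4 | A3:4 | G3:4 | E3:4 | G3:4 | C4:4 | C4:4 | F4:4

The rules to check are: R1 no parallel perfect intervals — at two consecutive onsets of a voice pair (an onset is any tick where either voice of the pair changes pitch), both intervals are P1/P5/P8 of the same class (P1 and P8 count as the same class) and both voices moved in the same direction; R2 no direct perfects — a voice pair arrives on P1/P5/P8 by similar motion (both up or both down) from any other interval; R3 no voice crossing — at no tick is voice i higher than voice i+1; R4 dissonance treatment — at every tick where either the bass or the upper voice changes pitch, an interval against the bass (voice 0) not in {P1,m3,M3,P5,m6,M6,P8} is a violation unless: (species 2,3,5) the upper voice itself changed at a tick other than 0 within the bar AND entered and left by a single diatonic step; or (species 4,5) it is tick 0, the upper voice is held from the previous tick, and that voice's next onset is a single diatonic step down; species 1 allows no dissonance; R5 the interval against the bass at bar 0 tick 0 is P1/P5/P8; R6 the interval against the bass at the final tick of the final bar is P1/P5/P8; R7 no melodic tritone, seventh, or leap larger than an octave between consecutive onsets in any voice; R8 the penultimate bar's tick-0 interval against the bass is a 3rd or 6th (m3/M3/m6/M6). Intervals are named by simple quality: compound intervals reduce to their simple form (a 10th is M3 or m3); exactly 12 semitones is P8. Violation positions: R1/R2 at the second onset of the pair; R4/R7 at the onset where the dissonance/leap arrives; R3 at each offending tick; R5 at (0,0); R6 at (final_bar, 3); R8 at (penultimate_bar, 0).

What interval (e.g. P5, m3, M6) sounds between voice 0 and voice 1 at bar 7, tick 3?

M3

voice 0=C3 voice 1=E3 -> M3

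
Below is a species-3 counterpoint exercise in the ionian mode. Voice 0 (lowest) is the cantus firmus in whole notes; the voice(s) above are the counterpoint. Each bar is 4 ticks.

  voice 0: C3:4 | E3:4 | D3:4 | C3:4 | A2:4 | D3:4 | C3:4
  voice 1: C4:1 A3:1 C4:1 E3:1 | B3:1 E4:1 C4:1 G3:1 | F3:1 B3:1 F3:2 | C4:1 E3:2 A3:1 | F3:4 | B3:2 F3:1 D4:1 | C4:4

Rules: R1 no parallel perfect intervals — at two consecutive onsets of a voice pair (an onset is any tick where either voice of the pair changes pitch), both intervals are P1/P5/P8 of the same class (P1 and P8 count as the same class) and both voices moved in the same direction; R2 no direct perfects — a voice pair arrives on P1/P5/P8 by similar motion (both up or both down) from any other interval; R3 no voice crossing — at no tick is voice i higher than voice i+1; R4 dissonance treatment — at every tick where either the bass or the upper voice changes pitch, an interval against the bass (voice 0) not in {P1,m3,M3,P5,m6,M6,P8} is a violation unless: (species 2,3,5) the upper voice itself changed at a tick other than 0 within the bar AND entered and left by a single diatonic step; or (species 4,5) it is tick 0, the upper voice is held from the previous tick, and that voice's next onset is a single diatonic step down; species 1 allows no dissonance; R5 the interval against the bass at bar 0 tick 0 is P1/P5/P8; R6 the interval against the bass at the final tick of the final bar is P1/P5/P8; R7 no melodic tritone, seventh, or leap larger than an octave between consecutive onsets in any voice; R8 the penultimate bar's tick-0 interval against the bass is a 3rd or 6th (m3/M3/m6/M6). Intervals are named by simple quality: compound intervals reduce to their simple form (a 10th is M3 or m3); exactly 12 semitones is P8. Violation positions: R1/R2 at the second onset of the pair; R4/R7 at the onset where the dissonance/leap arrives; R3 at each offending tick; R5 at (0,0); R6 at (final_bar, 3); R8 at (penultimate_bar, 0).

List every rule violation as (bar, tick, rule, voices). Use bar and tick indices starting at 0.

(1, 0, R2, (0, 1))
(2, 1, R7, (1,))
(2, 2, R7, (1,))
(5, 0, R7, (1,))
(5, 2, R7, (1,))
(6, 0, R1, (0, 1))

bar 0: v0=C3 v1=C4 downbeat P8
bar 1: v0=E3 v1=B3 downbeat P5
bar 2: v0=D3 v1=F3 downbeat m3
bar 3: v0=C3 v1=C4 downbeat P8
bar 4: v0=A2 v1=F3 downbeat m6
bar 5: v0=D3 v1=B3 downbeat M6
bar 6: v0=C3 v1=C4 downbeat P8
  -> R2 @ bar 1 tick 0 v(0, 1): C3/E3 M3 -> E3/B3 P5 similar
  -> R7 @ bar 2 tick 1 v(1,): F3->B3 leap 6st
  -> R7 @ bar 2 tick 2 v(1,): B3->F3 leap 6st
  -> R7 @ bar 5 tick 0 v(1,): F3->B3 leap 6st
  -> R7 @ bar 5 tick 2 v(1,): B3->F3 leap 6st
  -> R1 @ bar 6 tick 0 v(0, 1): D3/D4 P8 -> C3/C4 P8 similar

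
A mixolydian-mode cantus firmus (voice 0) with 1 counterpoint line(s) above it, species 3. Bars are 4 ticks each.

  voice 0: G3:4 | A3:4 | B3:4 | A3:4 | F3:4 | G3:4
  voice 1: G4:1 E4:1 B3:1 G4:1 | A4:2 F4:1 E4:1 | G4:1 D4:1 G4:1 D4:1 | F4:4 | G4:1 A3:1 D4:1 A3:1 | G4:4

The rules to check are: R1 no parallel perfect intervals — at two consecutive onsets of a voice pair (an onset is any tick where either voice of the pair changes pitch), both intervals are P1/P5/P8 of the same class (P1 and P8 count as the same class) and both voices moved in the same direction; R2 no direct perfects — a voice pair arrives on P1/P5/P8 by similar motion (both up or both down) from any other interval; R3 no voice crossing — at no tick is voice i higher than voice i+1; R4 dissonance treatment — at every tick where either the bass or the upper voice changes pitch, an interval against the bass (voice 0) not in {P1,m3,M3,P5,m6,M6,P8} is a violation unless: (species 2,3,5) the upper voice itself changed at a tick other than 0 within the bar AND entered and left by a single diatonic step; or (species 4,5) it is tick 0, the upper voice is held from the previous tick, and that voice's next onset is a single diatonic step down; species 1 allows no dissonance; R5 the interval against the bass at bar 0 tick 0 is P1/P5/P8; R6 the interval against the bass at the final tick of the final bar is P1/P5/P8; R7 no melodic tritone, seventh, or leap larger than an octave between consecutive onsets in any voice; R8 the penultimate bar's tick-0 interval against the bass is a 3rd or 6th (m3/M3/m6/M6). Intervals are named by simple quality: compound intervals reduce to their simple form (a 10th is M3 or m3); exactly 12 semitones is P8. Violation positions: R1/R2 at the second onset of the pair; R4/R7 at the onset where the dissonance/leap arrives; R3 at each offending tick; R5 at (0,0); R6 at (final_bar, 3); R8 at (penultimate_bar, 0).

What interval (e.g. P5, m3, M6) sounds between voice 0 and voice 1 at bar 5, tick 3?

voice 0=G3 voice 1=G4 -> P8

P8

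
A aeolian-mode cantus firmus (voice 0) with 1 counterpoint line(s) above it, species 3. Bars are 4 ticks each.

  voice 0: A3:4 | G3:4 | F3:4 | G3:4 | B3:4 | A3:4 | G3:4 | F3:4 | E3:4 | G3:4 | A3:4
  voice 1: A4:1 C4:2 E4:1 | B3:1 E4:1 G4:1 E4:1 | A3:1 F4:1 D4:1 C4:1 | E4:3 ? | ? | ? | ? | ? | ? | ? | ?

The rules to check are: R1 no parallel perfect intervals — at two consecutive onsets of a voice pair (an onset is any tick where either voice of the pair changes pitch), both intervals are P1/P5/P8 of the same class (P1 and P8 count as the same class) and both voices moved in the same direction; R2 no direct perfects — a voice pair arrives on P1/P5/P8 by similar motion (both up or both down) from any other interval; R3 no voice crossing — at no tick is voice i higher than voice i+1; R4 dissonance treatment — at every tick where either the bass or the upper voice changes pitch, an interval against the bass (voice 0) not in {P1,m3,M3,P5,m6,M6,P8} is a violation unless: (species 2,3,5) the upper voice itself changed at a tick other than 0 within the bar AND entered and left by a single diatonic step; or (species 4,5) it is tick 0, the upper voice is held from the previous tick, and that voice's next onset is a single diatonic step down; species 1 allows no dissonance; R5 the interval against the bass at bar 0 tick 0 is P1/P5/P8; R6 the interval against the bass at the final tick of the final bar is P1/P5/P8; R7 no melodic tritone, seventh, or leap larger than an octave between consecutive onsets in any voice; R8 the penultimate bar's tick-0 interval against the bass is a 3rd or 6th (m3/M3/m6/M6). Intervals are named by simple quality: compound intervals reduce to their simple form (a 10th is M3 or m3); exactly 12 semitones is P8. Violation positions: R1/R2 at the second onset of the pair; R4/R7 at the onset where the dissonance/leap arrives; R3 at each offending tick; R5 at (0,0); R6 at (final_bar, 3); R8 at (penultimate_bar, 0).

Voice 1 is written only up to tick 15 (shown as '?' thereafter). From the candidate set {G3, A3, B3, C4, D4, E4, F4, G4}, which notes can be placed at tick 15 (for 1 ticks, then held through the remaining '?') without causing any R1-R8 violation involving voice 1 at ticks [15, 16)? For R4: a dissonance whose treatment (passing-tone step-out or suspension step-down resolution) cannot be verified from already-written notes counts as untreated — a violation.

G3: legal
A3: violates R4
B3: legal
C4: violates R4
D4: legal
E4: legal
F4: violates R4
G4: legal

{B3, D4, E4, G3, G4}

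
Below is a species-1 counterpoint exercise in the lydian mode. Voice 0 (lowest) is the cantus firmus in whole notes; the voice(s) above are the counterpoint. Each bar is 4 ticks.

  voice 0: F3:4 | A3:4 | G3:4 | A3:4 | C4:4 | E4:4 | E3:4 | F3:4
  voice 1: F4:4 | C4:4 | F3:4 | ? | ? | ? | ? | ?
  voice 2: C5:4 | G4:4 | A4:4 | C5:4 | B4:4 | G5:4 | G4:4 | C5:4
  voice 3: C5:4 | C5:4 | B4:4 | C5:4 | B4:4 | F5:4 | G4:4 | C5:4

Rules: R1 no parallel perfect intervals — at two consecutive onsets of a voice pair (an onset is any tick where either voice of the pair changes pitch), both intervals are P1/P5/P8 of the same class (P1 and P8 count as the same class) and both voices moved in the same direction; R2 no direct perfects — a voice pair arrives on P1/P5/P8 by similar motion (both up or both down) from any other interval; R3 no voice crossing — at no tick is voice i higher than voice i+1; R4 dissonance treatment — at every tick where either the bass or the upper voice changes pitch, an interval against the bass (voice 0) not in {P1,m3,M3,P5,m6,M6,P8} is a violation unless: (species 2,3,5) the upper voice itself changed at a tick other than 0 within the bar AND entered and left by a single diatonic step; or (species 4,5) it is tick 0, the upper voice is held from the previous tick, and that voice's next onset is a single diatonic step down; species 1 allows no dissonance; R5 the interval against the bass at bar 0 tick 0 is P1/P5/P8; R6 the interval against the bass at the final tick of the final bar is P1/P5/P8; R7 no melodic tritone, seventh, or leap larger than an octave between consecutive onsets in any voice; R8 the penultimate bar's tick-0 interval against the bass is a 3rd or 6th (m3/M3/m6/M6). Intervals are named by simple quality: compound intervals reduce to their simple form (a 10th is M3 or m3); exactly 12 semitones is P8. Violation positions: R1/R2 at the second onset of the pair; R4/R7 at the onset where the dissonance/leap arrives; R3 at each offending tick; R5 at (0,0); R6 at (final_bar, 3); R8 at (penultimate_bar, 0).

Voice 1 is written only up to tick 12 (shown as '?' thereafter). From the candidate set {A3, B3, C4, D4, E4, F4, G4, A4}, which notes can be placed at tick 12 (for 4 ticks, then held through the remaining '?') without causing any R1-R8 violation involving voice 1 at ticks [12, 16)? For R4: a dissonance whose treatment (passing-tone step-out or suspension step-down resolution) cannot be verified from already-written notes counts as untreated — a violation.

{}

A3: violates R2
B3: violates R4,R7
C4: violates R2
D4: violates R4
E4: violates R2,R7
F4: violates R2
G4: violates R4,R7
A4: violates R2,R7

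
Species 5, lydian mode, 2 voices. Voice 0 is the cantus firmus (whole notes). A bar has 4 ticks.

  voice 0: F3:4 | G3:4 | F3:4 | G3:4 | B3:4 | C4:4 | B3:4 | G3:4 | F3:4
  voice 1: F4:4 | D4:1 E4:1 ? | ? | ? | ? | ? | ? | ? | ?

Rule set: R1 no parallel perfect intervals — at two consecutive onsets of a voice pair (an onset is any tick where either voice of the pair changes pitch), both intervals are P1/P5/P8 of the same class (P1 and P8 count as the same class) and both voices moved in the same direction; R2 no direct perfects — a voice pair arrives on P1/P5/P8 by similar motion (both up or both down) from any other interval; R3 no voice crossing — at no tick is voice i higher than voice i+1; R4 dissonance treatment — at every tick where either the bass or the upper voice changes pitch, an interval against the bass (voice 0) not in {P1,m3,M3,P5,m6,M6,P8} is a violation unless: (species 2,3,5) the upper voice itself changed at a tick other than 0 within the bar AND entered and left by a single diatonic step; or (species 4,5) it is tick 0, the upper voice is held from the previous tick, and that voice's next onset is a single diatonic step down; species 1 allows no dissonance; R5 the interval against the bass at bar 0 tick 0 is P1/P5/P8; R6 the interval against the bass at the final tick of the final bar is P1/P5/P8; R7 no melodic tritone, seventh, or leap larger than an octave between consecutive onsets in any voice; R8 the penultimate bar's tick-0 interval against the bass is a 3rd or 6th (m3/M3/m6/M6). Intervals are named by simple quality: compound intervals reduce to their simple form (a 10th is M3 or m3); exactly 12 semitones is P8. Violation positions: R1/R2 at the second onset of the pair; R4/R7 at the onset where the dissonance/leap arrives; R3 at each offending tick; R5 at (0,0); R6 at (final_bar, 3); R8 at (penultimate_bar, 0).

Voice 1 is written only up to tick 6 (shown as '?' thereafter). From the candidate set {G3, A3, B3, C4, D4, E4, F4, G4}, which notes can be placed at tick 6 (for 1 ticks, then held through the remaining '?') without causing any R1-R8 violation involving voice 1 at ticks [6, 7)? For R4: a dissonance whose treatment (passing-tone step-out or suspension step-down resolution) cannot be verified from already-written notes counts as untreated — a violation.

{B3, D4, E4, G3, G4}

G3: legal
A3: violates R4
B3: legal
C4: violates R4
D4: legal
E4: legal
F4: violates R4
G4: legal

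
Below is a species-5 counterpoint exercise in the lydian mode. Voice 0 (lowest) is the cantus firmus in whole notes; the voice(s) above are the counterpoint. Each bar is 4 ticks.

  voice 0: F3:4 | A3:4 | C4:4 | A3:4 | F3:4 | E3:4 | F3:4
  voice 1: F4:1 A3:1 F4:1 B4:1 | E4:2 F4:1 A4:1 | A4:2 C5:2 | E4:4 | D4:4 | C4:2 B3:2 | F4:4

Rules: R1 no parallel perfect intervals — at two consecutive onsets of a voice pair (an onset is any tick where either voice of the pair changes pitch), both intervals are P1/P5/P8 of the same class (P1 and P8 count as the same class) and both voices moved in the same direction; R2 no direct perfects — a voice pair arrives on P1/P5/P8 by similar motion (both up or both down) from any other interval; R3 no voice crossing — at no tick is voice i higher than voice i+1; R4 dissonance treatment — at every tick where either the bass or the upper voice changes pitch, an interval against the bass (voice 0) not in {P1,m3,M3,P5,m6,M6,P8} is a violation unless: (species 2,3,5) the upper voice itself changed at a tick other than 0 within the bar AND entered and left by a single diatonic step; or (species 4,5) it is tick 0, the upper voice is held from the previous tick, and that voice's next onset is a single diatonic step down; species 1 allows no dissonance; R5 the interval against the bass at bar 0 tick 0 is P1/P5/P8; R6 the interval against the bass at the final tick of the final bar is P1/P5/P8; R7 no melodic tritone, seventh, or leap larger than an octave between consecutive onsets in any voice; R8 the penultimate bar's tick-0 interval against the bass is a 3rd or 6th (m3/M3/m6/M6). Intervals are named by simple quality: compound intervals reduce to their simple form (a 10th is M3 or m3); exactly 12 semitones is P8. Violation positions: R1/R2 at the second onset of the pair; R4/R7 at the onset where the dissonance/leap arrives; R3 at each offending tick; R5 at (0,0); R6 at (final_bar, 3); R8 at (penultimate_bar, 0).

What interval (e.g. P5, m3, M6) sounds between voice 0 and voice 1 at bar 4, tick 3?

M6

voice 0=F3 voice 1=D4 -> M6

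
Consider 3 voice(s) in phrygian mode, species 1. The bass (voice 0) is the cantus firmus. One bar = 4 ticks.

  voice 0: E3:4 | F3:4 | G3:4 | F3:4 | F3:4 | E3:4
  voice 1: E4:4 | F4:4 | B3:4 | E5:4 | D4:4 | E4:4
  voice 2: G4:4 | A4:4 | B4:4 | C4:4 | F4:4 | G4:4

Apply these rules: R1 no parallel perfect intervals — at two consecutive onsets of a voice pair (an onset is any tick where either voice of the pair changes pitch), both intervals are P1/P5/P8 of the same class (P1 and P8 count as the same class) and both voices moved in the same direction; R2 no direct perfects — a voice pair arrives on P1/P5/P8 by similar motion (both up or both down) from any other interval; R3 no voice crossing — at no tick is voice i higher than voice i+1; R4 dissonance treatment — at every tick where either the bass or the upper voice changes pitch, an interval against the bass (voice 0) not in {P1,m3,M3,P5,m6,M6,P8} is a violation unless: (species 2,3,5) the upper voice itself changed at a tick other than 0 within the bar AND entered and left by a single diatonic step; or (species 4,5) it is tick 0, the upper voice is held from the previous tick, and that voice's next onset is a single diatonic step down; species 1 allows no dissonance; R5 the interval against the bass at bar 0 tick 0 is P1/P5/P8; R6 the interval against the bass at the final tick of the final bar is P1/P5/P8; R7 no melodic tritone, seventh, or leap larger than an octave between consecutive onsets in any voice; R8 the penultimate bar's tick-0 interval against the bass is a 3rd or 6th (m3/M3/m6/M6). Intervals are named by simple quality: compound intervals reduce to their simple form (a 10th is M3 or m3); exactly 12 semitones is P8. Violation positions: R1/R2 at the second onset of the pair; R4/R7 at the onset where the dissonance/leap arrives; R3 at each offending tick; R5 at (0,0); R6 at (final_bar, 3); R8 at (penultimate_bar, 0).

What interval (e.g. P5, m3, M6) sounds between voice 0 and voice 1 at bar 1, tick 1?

P8

voice 0=F3 voice 1=F4 -> P8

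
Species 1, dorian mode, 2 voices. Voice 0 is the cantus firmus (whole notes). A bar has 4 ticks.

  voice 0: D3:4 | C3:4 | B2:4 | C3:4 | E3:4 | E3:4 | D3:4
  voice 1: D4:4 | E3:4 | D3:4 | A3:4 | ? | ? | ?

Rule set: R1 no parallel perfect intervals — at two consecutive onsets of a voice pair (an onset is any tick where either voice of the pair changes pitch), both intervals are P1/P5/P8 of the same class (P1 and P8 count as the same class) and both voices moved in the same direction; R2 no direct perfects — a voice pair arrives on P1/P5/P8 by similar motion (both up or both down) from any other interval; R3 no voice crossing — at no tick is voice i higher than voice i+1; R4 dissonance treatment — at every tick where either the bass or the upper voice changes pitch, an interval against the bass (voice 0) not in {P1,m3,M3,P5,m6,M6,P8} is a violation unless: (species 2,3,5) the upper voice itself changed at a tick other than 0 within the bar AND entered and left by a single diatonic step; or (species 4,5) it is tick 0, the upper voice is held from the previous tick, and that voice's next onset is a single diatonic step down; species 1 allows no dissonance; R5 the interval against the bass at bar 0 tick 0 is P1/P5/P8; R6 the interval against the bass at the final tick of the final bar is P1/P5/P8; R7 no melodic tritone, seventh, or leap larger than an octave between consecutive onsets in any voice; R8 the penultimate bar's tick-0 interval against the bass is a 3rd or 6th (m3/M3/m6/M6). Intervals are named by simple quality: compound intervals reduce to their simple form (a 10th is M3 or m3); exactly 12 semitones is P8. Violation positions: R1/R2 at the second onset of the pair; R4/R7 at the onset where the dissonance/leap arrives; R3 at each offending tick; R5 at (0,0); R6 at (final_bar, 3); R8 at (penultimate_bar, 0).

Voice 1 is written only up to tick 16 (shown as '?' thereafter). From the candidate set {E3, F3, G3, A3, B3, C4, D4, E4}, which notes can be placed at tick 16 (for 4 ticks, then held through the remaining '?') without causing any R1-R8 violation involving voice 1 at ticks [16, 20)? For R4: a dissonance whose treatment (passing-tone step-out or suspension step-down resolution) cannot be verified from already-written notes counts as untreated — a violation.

{C4, E3, G3}

E3: legal
F3: violates R4
G3: legal
A3: violates R4
B3: violates R2
C4: legal
D4: violates R4
E4: violates R2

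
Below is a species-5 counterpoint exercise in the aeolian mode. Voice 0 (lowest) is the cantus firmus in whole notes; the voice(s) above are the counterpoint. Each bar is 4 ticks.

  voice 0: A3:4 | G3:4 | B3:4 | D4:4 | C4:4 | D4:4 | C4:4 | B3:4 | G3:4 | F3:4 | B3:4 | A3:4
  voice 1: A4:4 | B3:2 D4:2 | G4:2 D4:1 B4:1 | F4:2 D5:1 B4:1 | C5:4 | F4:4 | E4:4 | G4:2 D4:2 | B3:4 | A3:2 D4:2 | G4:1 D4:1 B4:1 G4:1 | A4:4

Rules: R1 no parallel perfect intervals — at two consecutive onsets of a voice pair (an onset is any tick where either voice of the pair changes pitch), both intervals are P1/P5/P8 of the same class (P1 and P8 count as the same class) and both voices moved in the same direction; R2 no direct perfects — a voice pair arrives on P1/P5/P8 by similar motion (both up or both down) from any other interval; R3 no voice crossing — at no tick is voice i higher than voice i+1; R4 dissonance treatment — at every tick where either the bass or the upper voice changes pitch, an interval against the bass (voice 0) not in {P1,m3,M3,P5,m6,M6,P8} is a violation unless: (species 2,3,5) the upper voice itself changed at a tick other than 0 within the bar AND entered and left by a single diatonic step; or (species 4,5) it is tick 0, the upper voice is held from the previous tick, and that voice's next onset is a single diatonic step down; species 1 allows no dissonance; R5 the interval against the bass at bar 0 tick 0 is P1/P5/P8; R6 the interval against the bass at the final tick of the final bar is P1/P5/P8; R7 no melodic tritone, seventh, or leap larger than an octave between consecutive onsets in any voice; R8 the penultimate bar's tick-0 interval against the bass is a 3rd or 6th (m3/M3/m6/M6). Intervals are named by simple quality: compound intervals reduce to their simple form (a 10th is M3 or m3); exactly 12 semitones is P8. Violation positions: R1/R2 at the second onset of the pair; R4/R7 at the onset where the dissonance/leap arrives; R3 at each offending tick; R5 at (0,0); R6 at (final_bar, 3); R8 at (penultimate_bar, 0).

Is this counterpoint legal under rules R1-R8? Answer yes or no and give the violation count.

bar 0: v0=A3 v1=A4 (P8)
bar 1: v0=G3 v1=B3 (M3)
bar 2: v0=B3 v1=G4 (m6)
bar 3: v0=D4 v1=F4 (m3)
bar 4: v0=C4 v1=C5 (P8)
bar 5: v0=D4 v1=F4 (m3)
bar 6: v0=C4 v1=E4 (M3)
bar 7: v0=B3 v1=G4 (m6)
bar 8: v0=G3 v1=B3 (M3)
bar 9: v0=F3 v1=A3 (M3)
bar 10: v0=B3 v1=G4 (m6)
bar 11: v0=A3 v1=A4 (P8)
  R7 @ bar1.0: A4->B3 leap 10st
  R7 @ bar3.0: B4->F4 leap 6st
  R7 @ bar10.0: F3->B3 leap 6st

No (3 violations)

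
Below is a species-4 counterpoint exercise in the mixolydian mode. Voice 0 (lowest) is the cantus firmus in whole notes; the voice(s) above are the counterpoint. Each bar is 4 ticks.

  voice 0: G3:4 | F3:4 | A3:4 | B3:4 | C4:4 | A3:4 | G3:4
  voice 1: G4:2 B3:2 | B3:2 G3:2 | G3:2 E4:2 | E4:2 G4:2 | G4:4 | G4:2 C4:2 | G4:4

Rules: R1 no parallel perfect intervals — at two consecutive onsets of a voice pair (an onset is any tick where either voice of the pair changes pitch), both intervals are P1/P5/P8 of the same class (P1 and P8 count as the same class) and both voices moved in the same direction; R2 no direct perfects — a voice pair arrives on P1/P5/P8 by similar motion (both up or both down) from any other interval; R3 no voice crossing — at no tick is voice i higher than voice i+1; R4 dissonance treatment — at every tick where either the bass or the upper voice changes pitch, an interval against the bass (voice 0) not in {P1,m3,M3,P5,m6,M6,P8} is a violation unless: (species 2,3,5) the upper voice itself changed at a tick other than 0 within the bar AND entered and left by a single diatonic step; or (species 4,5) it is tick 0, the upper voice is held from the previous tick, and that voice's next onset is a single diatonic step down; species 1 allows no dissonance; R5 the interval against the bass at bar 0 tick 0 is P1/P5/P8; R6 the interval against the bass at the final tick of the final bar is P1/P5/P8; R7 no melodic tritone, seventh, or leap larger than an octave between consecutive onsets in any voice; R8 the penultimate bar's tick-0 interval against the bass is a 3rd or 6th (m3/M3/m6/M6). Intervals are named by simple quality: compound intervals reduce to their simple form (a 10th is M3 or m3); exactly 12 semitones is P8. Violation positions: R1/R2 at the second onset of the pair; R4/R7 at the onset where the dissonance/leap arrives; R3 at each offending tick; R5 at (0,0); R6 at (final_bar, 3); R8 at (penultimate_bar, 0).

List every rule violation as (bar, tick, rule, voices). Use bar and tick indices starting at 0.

bar 0: v0=G3 v1=G4 downbeat P8
bar 1: v0=F3 v1=B3 downbeat TT
bar 2: v0=A3 v1=G3 downbeat M2
bar 3: v0=B3 v1=E4 downbeat P4
bar 4: v0=C4 v1=G4 downbeat P5
bar 5: v0=A3 v1=G4 downbeat m7
bar 6: v0=G3 v1=G4 downbeat P8
  -> R4 @ bar 1 tick 0 v(0, 1): F3/B3 TT untreated
  -> R4 @ bar 1 tick 2 v(0, 1): F3/G3 M2 untreated
  -> R3 @ bar 2 tick 0 v(0, 1): A3 above G3
  -> R4 @ bar 2 tick 0 v(0, 1): A3/G3 M2 untreated
  -> R3 @ bar 2 tick 1 v(0, 1): A3 above G3
  -> R4 @ bar 3 tick 0 v(0, 1): B3/E4 P4 untreated
  -> R4 @ bar 5 tick 0 v(0, 1): A3/G4 m7 untreated
  -> R8 @ bar 5 tick 0 v(0, 1): penult m7 not 3rd/6th

(1, 0, R4, (0, 1))
(1, 2, R4, (0, 1))
(2, 0, R3, (0, 1))
(2, 0, R4, (0, 1))
(2, 1, R3, (0, 1))
(3, 0, R4, (0, 1))
(5, 0, R4, (0, 1))
(5, 0, R8, (0, 1))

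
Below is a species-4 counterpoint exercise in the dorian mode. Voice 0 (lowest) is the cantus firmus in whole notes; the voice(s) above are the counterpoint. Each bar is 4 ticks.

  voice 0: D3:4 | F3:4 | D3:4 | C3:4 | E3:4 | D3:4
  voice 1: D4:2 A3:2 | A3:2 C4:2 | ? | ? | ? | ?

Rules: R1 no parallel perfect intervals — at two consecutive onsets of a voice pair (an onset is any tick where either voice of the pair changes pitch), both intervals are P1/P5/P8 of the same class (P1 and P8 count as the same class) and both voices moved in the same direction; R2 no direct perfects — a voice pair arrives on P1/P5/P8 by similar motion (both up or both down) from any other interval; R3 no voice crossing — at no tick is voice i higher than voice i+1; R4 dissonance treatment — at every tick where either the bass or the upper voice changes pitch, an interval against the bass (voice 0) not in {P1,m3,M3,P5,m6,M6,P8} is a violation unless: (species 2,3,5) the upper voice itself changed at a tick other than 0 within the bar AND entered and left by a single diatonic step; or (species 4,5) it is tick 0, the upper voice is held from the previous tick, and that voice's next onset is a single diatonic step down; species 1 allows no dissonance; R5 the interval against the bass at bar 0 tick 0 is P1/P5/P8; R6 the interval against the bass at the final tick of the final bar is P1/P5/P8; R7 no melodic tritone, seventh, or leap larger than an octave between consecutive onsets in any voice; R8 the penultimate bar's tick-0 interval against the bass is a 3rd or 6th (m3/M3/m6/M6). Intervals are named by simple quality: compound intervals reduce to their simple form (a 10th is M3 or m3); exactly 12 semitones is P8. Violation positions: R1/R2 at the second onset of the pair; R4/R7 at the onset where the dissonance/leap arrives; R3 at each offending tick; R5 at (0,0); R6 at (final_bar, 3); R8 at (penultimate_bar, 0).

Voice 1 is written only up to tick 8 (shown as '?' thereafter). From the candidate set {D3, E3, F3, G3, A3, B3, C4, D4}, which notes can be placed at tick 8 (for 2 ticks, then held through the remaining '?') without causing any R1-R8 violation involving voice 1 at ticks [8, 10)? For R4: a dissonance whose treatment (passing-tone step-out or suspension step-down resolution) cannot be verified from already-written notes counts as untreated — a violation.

D3: violates R2,R7
E3: violates R4
F3: legal
G3: violates R4
A3: violates R1
B3: legal
C4: violates R4
D4: legal

{B3, D4, F3}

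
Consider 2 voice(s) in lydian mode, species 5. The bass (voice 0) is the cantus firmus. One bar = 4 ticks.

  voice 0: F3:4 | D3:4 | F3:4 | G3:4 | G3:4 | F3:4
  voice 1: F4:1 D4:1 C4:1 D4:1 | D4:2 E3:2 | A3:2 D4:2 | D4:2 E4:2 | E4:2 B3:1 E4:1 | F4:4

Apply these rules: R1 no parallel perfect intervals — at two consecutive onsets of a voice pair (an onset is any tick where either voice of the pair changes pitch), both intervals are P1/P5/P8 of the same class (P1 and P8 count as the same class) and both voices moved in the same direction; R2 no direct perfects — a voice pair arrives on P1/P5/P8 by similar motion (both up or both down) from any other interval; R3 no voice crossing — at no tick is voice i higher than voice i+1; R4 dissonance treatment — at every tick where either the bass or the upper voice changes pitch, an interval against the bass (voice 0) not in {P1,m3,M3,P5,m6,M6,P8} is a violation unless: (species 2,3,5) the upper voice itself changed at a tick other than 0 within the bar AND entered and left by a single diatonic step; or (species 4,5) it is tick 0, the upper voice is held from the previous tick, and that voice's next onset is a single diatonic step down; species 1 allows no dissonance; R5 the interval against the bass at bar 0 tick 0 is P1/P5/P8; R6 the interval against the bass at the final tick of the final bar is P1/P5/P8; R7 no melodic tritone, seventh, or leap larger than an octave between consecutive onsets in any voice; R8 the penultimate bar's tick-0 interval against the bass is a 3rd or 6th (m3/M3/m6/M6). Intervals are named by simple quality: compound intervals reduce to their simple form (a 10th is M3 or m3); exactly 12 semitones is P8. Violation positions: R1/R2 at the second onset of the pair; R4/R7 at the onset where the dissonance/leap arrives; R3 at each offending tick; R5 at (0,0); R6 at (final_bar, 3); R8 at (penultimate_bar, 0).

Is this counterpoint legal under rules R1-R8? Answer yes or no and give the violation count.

bar 0: v0=F3 v1=F4 (P8)
bar 1: v0=D3 v1=D4 (P8)
bar 2: v0=F3 v1=A3 (M3)
bar 3: v0=G3 v1=D4 (P5)
bar 4: v0=G3 v1=E4 (M6)
bar 5: v0=F3 v1=F4 (P8)
  R4 @ bar1.2: D3/E3 M2 untreated
  R7 @ bar1.2: D4->E3 leap 10st

No (2 violations)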